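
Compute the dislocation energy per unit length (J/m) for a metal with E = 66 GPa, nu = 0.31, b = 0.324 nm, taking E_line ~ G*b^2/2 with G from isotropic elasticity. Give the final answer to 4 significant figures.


Step 1: G = E / (2*(1+nu))
G = 66 / (2*(1+0.31)) = 25.1908 GPa = 2.51908e+10 Pa
Step 2: E_line = G*b^2/2
b = 0.324 nm = 3.24e-10 m
E_line = 0.5 * 2.51908e+10 * (3.24e-10)^2 = 1.322e-09 J/m


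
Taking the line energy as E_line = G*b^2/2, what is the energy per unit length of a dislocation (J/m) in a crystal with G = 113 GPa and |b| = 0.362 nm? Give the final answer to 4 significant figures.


E = G*b^2/2
b = 0.362 nm = 3.62e-10 m
G = 113 GPa = 1.13e+11 Pa
E = 0.5 * 1.13e+11 * (3.62e-10)^2
E = 7.404e-09 J/m


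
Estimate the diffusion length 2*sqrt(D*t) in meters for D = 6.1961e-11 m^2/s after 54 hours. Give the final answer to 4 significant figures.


t = 54 hr = 194400 s
Diffusion length = 2*sqrt(D*t)
= 2*sqrt(6.1961e-11 * 194400)
= 6.941e-03 m


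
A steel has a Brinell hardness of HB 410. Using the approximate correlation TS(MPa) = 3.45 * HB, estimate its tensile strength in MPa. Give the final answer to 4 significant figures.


TS (MPa) = 3.45 * HB
TS = 3.45 * 410
TS = 1415 MPa


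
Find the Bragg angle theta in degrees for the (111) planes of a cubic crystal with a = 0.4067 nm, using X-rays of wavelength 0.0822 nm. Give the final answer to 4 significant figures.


d = a / sqrt(h^2+k^2+l^2)
d = 0.4067 / sqrt(3) = 0.234808 nm
lambda = 2*d*sin(theta)  =>  sin(theta) = lambda / (2*d)
sin(theta) = 0.0822 / (2 * 0.234808) = 0.175036
theta = 10.08 deg


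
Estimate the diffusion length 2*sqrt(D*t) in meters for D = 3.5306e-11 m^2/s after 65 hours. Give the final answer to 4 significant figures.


t = 65 hr = 234000 s
Diffusion length = 2*sqrt(D*t)
= 2*sqrt(3.5306e-11 * 234000)
= 5.749e-03 m


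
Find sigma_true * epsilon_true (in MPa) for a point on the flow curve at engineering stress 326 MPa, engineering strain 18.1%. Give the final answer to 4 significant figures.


sigma_true = sigma_eng * (1 + epsilon_eng)
sigma_true = 326 * (1 + 0.181) = 385.006 MPa
epsilon_true = ln(1 + epsilon_eng)
epsilon_true = ln(1 + 0.181) = 0.166362
sigma_true * epsilon_true = 385.006 * 0.166362 = 64.05 MPa


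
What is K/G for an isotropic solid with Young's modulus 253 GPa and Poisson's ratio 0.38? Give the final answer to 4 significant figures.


G = E / (2*(1+nu))
G = 253 / (2*(1+0.38)) = 91.6667 GPa
K = E / (3*(1-2*nu))
K = 253 / (3*(1-2*0.38)) = 351.389 GPa
K/G = 351.389 / 91.6667 = 3.833


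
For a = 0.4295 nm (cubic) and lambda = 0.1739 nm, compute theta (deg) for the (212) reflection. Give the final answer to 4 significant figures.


d = a / sqrt(h^2+k^2+l^2)
d = 0.4295 / sqrt(9) = 0.143167 nm
lambda = 2*d*sin(theta)  =>  sin(theta) = lambda / (2*d)
sin(theta) = 0.1739 / (2 * 0.143167) = 0.607334
theta = 37.4 deg


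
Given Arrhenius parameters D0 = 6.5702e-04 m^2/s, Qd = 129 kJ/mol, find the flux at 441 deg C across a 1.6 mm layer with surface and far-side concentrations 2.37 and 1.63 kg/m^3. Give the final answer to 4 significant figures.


Step 1: D = D0 * exp(-Qd/(R*T))
T = 441 + 273.15 = 714.15 K
D = 6.5702e-04 * exp(-129e3 / (8.314 * 714.15)) = 2.40918e-13 m^2/s
Step 2: J = D * (C1 - C2) / dx
J = 2.40918e-13 * (2.37 - 1.63) / 1.6e-03
J = 1.114e-10 kg/(m^2*s)


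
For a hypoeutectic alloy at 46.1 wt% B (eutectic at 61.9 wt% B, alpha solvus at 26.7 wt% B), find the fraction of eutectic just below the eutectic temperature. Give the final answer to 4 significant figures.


f_primary = (C_e - C0) / (C_e - C_alpha_max)
f_primary = (61.9 - 46.1) / (61.9 - 26.7)
f_primary = 0.448864
f_eutectic = 1 - 0.448864 = 0.5511


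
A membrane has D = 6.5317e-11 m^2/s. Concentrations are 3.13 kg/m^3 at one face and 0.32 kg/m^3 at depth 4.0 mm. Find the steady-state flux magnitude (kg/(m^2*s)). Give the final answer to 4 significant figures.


J = -D * (dC/dx) = D * (C1 - C2) / dx
J = 6.5317e-11 * (3.13 - 0.32) / 4e-03
J = 4.589e-08 kg/(m^2*s)


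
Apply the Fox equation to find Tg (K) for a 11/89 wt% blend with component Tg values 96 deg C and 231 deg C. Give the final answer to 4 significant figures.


1/Tg = w1/Tg1 + w2/Tg2 (in Kelvin)
Tg1 = 369.15 K, Tg2 = 504.15 K
1/Tg = 0.11/369.15 + 0.89/504.15
Tg = 484.7 K


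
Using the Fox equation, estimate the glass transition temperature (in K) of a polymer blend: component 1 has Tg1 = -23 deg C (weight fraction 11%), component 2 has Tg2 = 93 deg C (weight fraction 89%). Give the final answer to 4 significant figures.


1/Tg = w1/Tg1 + w2/Tg2 (in Kelvin)
Tg1 = 250.15 K, Tg2 = 366.15 K
1/Tg = 0.11/250.15 + 0.89/366.15
Tg = 348.4 K


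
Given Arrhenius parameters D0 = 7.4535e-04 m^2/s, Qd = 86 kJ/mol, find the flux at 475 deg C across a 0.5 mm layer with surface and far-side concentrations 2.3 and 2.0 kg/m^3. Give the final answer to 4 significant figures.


Step 1: D = D0 * exp(-Qd/(R*T))
T = 475 + 273.15 = 748.15 K
D = 7.4535e-04 * exp(-86e3 / (8.314 * 748.15)) = 7.37497e-10 m^2/s
Step 2: J = D * (C1 - C2) / dx
J = 7.37497e-10 * (2.3 - 2.0) / 5e-04
J = 4.425e-07 kg/(m^2*s)


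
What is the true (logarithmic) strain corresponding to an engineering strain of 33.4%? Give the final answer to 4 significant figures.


epsilon_true = ln(1 + epsilon_eng)
epsilon_true = ln(1 + 0.334)
epsilon_true = 0.2882


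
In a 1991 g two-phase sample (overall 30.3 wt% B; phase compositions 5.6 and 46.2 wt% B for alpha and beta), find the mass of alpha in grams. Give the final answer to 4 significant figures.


f_alpha = (C_beta - C0) / (C_beta - C_alpha)
f_alpha = (46.2 - 30.3) / (46.2 - 5.6) = 0.391626
m_alpha = f_alpha * m_total = 0.391626 * 1991 = 779.7 g


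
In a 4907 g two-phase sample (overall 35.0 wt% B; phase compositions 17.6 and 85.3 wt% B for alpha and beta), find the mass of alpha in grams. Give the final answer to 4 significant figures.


f_alpha = (C_beta - C0) / (C_beta - C_alpha)
f_alpha = (85.3 - 35.0) / (85.3 - 17.6) = 0.742984
m_alpha = f_alpha * m_total = 0.742984 * 4907 = 3646 g


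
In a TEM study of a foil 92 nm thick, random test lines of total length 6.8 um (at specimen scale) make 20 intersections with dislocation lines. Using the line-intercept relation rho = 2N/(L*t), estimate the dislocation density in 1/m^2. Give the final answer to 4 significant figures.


rho = 2N / (L * t)
L = 6.8 um = 6.8e-06 m, t = 92 nm = 9.2e-08 m
rho = 2 * 20 / (6.8e-06 * 9.2e-08)
rho = 6.394e+13 1/m^2


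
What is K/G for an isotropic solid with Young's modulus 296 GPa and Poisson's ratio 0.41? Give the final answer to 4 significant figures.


G = E / (2*(1+nu))
G = 296 / (2*(1+0.41)) = 104.965 GPa
K = E / (3*(1-2*nu))
K = 296 / (3*(1-2*0.41)) = 548.148 GPa
K/G = 548.148 / 104.965 = 5.222


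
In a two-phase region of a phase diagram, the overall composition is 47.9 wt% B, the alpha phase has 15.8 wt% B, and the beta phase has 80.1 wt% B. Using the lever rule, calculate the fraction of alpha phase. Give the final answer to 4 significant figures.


f_alpha = (C_beta - C0) / (C_beta - C_alpha)
f_alpha = (80.1 - 47.9) / (80.1 - 15.8)
f_alpha = 0.5008


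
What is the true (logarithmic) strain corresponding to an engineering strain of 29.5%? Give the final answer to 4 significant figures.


epsilon_true = ln(1 + epsilon_eng)
epsilon_true = ln(1 + 0.295)
epsilon_true = 0.2585


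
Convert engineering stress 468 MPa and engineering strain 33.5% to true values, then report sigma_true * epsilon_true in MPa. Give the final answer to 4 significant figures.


sigma_true = sigma_eng * (1 + epsilon_eng)
sigma_true = 468 * (1 + 0.335) = 624.78 MPa
epsilon_true = ln(1 + epsilon_eng)
epsilon_true = ln(1 + 0.335) = 0.288931
sigma_true * epsilon_true = 624.78 * 0.288931 = 180.5 MPa


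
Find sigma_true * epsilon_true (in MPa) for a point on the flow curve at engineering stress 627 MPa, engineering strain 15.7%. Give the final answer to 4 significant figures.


sigma_true = sigma_eng * (1 + epsilon_eng)
sigma_true = 627 * (1 + 0.157) = 725.439 MPa
epsilon_true = ln(1 + epsilon_eng)
epsilon_true = ln(1 + 0.157) = 0.14583
sigma_true * epsilon_true = 725.439 * 0.14583 = 105.8 MPa


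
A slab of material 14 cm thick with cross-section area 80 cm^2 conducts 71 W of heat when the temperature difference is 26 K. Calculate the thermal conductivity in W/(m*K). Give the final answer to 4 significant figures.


k = Q*L / (A*dT)
L = 0.14 m, A = 8e-03 m^2
k = 71 * 0.14 / (8e-03 * 26)
k = 47.79 W/(m*K)


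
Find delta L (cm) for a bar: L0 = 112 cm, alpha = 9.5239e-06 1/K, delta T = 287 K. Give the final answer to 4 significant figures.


dL = L0 * alpha * dT
dL = 112 * 9.5239e-06 * 287
dL = 0.3061 cm


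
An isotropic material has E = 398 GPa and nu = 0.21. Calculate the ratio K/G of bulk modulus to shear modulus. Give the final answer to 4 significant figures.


G = E / (2*(1+nu))
G = 398 / (2*(1+0.21)) = 164.463 GPa
K = E / (3*(1-2*nu))
K = 398 / (3*(1-2*0.21)) = 228.736 GPa
K/G = 228.736 / 164.463 = 1.391


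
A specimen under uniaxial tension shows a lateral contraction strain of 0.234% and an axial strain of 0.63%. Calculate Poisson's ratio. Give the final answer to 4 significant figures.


nu = -epsilon_lat / epsilon_axial
Lateral strain is contraction (negative), so using magnitudes:
nu = 0.234 / 0.63
nu = 0.3714


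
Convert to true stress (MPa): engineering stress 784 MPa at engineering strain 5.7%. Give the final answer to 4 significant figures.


sigma_true = sigma_eng * (1 + epsilon_eng)
sigma_true = 784 * (1 + 0.057)
sigma_true = 828.7 MPa


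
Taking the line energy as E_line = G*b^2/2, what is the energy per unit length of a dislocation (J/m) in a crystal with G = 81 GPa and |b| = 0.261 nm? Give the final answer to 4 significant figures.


E = G*b^2/2
b = 0.261 nm = 2.61e-10 m
G = 81 GPa = 8.1e+10 Pa
E = 0.5 * 8.1e+10 * (2.61e-10)^2
E = 2.759e-09 J/m


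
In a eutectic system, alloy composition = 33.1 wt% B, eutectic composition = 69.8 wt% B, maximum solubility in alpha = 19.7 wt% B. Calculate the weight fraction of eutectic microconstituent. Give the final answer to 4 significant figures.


f_primary = (C_e - C0) / (C_e - C_alpha_max)
f_primary = (69.8 - 33.1) / (69.8 - 19.7)
f_primary = 0.732535
f_eutectic = 1 - 0.732535 = 0.2675


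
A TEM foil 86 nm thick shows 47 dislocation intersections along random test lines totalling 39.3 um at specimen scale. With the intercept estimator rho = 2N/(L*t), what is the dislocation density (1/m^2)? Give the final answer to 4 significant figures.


rho = 2N / (L * t)
L = 39.3 um = 3.93e-05 m, t = 86 nm = 8.6e-08 m
rho = 2 * 47 / (3.93e-05 * 8.6e-08)
rho = 2.781e+13 1/m^2


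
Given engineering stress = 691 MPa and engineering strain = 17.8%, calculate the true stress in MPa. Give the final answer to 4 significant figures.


sigma_true = sigma_eng * (1 + epsilon_eng)
sigma_true = 691 * (1 + 0.178)
sigma_true = 814 MPa


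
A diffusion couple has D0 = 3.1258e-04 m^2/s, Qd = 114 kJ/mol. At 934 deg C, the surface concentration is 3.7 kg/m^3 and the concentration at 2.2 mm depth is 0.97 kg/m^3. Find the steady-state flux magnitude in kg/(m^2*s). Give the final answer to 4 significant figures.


Step 1: D = D0 * exp(-Qd/(R*T))
T = 934 + 273.15 = 1207.15 K
D = 3.1258e-04 * exp(-114e3 / (8.314 * 1207.15)) = 3.64657e-09 m^2/s
Step 2: J = D * (C1 - C2) / dx
J = 3.64657e-09 * (3.7 - 0.97) / 2.2e-03
J = 4.525e-06 kg/(m^2*s)


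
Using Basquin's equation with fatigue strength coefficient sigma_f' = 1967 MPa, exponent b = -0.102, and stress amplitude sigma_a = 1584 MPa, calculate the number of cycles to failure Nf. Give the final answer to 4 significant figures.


sigma_a = sigma_f' * (2*Nf)^b
2*Nf = (sigma_a / sigma_f')^(1/b)
2*Nf = (1584 / 1967)^(1/-0.102)
2*Nf = 8.35701
Nf = 4.179 cycles


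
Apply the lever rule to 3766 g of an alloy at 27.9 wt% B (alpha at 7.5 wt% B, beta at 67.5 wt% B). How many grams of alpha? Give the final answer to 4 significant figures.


f_alpha = (C_beta - C0) / (C_beta - C_alpha)
f_alpha = (67.5 - 27.9) / (67.5 - 7.5) = 0.66
m_alpha = f_alpha * m_total = 0.66 * 3766 = 2486 g


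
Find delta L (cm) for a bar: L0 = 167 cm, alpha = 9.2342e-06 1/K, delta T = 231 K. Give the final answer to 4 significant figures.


dL = L0 * alpha * dT
dL = 167 * 9.2342e-06 * 231
dL = 0.3562 cm


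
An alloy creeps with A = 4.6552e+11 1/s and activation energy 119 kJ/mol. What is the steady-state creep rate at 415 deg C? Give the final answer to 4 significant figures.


rate = A * exp(-Q / (R*T))
T = 415 + 273.15 = 688.15 K
rate = 4.6552e+11 * exp(-119e3 / (8.314 * 688.15))
rate = 431.3 1/s


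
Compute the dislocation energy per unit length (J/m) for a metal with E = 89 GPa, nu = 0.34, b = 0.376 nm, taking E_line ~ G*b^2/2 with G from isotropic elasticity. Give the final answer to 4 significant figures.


Step 1: G = E / (2*(1+nu))
G = 89 / (2*(1+0.34)) = 33.209 GPa = 3.3209e+10 Pa
Step 2: E_line = G*b^2/2
b = 0.376 nm = 3.76e-10 m
E_line = 0.5 * 3.3209e+10 * (3.76e-10)^2 = 2.347e-09 J/m


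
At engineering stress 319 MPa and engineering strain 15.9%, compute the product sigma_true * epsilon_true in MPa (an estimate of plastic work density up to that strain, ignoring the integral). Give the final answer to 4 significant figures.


sigma_true = sigma_eng * (1 + epsilon_eng)
sigma_true = 319 * (1 + 0.159) = 369.721 MPa
epsilon_true = ln(1 + epsilon_eng)
epsilon_true = ln(1 + 0.159) = 0.147558
sigma_true * epsilon_true = 369.721 * 0.147558 = 54.56 MPa


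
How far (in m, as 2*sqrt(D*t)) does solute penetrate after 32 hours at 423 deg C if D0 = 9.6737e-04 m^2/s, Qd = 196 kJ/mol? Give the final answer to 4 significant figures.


Step 1: D = D0 * exp(-Qd/(R*T))
T = 696.15 K
D = 9.6737e-04 * exp(-196e3 / (8.314 * 696.15)) = 1.89879e-18 m^2/s
Step 2: L = 2*sqrt(D*t)
t = 32 h = 115200 s
L = 2*sqrt(1.89879e-18 * 115200) = 9.354e-07 m


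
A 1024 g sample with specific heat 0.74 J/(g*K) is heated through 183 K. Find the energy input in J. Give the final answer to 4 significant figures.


Q = m * cp * dT
Q = 1024 * 0.74 * 183
Q = 138700 J


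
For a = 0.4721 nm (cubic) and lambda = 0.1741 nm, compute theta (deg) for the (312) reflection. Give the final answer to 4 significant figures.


d = a / sqrt(h^2+k^2+l^2)
d = 0.4721 / sqrt(14) = 0.126174 nm
lambda = 2*d*sin(theta)  =>  sin(theta) = lambda / (2*d)
sin(theta) = 0.1741 / (2 * 0.126174) = 0.68992
theta = 43.62 deg


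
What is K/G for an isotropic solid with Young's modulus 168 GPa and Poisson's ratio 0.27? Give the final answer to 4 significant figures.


G = E / (2*(1+nu))
G = 168 / (2*(1+0.27)) = 66.1417 GPa
K = E / (3*(1-2*nu))
K = 168 / (3*(1-2*0.27)) = 121.739 GPa
K/G = 121.739 / 66.1417 = 1.841


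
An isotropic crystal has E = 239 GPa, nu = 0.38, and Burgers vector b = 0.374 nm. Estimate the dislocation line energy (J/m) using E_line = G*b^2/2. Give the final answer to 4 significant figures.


Step 1: G = E / (2*(1+nu))
G = 239 / (2*(1+0.38)) = 86.5942 GPa = 8.65942e+10 Pa
Step 2: E_line = G*b^2/2
b = 0.374 nm = 3.74e-10 m
E_line = 0.5 * 8.65942e+10 * (3.74e-10)^2 = 6.056e-09 J/m


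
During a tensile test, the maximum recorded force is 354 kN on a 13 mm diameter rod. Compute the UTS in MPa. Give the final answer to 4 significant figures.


A0 = pi*(d/2)^2 = pi*(13/2)^2 = 132.732 mm^2
UTS = F_max / A0 = 354*1000 / 132.732
UTS = 2667 MPa


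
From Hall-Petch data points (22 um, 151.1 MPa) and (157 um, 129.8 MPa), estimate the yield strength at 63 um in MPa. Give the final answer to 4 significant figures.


sigma_y = sigma0 + k / sqrt(d)
1/sqrt(d1) = 1/sqrt(2.2e-05) = 213.201;  1/sqrt(d2) = 79.8087
k = (sigma1 - sigma2) / (1/sqrt(d1) - 1/sqrt(d2)) = (151.1 - 129.8) / (213.201 - 79.8087) = 0.15968 MPa*m^0.5
sigma0 = sigma1 - k/sqrt(d1) = 151.1 - 0.15968*213.201 = 117.056 MPa
sigma_y(d3) = 117.056 + 0.15968 / sqrt(6.3e-05) = 137.2 MPa


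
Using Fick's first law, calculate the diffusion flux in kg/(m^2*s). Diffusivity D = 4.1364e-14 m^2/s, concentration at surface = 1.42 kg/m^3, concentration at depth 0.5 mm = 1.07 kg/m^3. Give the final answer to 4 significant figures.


J = -D * (dC/dx) = D * (C1 - C2) / dx
J = 4.1364e-14 * (1.42 - 1.07) / 5e-04
J = 2.895e-11 kg/(m^2*s)


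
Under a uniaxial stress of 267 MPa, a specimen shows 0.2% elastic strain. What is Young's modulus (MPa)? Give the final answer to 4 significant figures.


E = sigma / epsilon
epsilon = 0.2% = 2e-03
E = 267 / 2e-03
E = 133500 MPa


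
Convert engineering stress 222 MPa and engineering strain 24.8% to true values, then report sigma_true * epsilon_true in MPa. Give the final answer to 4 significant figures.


sigma_true = sigma_eng * (1 + epsilon_eng)
sigma_true = 222 * (1 + 0.248) = 277.056 MPa
epsilon_true = ln(1 + epsilon_eng)
epsilon_true = ln(1 + 0.248) = 0.221542
sigma_true * epsilon_true = 277.056 * 0.221542 = 61.38 MPa


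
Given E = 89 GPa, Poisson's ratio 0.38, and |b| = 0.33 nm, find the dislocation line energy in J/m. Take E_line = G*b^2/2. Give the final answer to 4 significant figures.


Step 1: G = E / (2*(1+nu))
G = 89 / (2*(1+0.38)) = 32.2464 GPa = 3.22464e+10 Pa
Step 2: E_line = G*b^2/2
b = 0.33 nm = 3.3e-10 m
E_line = 0.5 * 3.22464e+10 * (3.3e-10)^2 = 1.756e-09 J/m


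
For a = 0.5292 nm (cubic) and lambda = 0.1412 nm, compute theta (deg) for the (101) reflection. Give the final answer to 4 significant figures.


d = a / sqrt(h^2+k^2+l^2)
d = 0.5292 / sqrt(2) = 0.374201 nm
lambda = 2*d*sin(theta)  =>  sin(theta) = lambda / (2*d)
sin(theta) = 0.1412 / (2 * 0.374201) = 0.188669
theta = 10.88 deg


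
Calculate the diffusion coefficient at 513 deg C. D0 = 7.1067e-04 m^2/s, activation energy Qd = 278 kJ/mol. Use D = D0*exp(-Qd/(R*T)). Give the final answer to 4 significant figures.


D = D0 * exp(-Qd / (R*T))
T = 786.15 K
D = 7.1067e-04 * exp(-278e3 / (8.314 * 786.15))
D = 2.397e-22 m^2/s


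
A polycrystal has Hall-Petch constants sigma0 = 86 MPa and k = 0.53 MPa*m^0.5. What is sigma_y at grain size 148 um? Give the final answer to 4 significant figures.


sigma_y = sigma0 + k / sqrt(d)
d = 148 um = 1.48e-04 m
sigma_y = 86 + 0.53 / sqrt(1.48e-04)
sigma_y = 129.6 MPa


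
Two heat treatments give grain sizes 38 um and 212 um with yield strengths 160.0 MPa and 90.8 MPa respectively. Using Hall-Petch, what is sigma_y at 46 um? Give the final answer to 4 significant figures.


sigma_y = sigma0 + k / sqrt(d)
1/sqrt(d1) = 1/sqrt(3.8e-05) = 162.221;  1/sqrt(d2) = 68.6803
k = (sigma1 - sigma2) / (1/sqrt(d1) - 1/sqrt(d2)) = (160.0 - 90.8) / (162.221 - 68.6803) = 0.739781 MPa*m^0.5
sigma0 = sigma1 - k/sqrt(d1) = 160.0 - 0.739781*162.221 = 39.9916 MPa
sigma_y(d3) = 39.9916 + 0.739781 / sqrt(4.6e-05) = 149.1 MPa


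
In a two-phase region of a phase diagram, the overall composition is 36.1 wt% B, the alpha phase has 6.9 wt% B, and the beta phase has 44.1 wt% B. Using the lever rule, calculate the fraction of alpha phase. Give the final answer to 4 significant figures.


f_alpha = (C_beta - C0) / (C_beta - C_alpha)
f_alpha = (44.1 - 36.1) / (44.1 - 6.9)
f_alpha = 0.2151


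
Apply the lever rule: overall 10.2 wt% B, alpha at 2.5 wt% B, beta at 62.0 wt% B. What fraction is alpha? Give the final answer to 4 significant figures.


f_alpha = (C_beta - C0) / (C_beta - C_alpha)
f_alpha = (62.0 - 10.2) / (62.0 - 2.5)
f_alpha = 0.8706


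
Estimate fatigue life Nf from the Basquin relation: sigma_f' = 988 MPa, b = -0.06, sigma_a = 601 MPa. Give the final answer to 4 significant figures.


sigma_a = sigma_f' * (2*Nf)^b
2*Nf = (sigma_a / sigma_f')^(1/b)
2*Nf = (601 / 988)^(1/-0.06)
2*Nf = 3963.16
Nf = 1982 cycles


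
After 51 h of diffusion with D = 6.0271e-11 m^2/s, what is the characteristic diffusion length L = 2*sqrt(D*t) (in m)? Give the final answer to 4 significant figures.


t = 51 hr = 183600 s
Diffusion length = 2*sqrt(D*t)
= 2*sqrt(6.0271e-11 * 183600)
= 6.653e-03 m


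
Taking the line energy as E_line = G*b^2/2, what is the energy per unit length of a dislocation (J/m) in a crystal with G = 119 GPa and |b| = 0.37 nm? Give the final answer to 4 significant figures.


E = G*b^2/2
b = 0.37 nm = 3.7e-10 m
G = 119 GPa = 1.19e+11 Pa
E = 0.5 * 1.19e+11 * (3.7e-10)^2
E = 8.146e-09 J/m


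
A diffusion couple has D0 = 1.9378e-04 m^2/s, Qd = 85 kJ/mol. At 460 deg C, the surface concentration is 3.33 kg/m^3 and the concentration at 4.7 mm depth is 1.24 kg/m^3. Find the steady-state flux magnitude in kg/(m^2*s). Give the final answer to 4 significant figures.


Step 1: D = D0 * exp(-Qd/(R*T))
T = 460 + 273.15 = 733.15 K
D = 1.9378e-04 * exp(-85e3 / (8.314 * 733.15)) = 1.70258e-10 m^2/s
Step 2: J = D * (C1 - C2) / dx
J = 1.70258e-10 * (3.33 - 1.24) / 4.7e-03
J = 7.571e-08 kg/(m^2*s)


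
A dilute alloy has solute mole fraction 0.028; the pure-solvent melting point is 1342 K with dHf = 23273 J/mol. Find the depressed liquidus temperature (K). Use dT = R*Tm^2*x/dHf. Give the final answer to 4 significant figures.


dT = R*Tm^2*x / dHf
dT = 8.314 * 1342^2 * 0.028 / 23273
dT = 18.0144 K
T_new = 1342 - 18.0144 = 1324 K


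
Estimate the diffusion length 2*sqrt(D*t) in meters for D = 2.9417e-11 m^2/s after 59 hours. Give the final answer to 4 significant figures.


t = 59 hr = 212400 s
Diffusion length = 2*sqrt(D*t)
= 2*sqrt(2.9417e-11 * 212400)
= 4.999e-03 m


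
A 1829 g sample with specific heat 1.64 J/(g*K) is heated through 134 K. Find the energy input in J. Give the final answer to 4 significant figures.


Q = m * cp * dT
Q = 1829 * 1.64 * 134
Q = 401900 J


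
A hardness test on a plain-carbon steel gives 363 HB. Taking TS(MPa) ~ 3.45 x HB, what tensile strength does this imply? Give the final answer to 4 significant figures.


TS (MPa) = 3.45 * HB
TS = 3.45 * 363
TS = 1252 MPa


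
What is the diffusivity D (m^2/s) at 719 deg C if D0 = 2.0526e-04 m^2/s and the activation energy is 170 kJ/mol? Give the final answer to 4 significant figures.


D = D0 * exp(-Qd / (R*T))
T = 992.15 K
D = 2.0526e-04 * exp(-170e3 / (8.314 * 992.15))
D = 2.301e-13 m^2/s


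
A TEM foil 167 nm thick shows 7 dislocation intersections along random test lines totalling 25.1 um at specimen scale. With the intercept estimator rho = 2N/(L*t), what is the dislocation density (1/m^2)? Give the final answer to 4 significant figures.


rho = 2N / (L * t)
L = 25.1 um = 2.51e-05 m, t = 167 nm = 1.67e-07 m
rho = 2 * 7 / (2.51e-05 * 1.67e-07)
rho = 3.34e+12 1/m^2


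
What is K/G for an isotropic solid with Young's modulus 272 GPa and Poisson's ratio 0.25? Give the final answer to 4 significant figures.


G = E / (2*(1+nu))
G = 272 / (2*(1+0.25)) = 108.8 GPa
K = E / (3*(1-2*nu))
K = 272 / (3*(1-2*0.25)) = 181.333 GPa
K/G = 181.333 / 108.8 = 1.667


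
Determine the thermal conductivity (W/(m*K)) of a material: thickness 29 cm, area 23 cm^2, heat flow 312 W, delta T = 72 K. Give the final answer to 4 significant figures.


k = Q*L / (A*dT)
L = 0.29 m, A = 2.3e-03 m^2
k = 312 * 0.29 / (2.3e-03 * 72)
k = 546.4 W/(m*K)


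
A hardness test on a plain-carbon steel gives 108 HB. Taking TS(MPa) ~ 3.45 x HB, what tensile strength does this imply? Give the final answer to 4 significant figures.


TS (MPa) = 3.45 * HB
TS = 3.45 * 108
TS = 372.6 MPa


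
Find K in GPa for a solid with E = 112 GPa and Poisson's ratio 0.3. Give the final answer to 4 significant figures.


K = E / (3*(1-2*nu))
K = 112 / (3*(1-2*0.3))
K = 93.33 GPa


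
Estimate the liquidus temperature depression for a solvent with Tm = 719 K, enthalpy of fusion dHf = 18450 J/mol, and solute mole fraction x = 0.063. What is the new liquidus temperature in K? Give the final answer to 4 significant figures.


dT = R*Tm^2*x / dHf
dT = 8.314 * 719^2 * 0.063 / 18450
dT = 14.6761 K
T_new = 719 - 14.6761 = 704.3 K


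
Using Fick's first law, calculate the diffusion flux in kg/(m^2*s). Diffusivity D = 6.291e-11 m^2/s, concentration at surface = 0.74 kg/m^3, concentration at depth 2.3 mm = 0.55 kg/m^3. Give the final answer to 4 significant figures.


J = -D * (dC/dx) = D * (C1 - C2) / dx
J = 6.291e-11 * (0.74 - 0.55) / 2.3e-03
J = 5.197e-09 kg/(m^2*s)


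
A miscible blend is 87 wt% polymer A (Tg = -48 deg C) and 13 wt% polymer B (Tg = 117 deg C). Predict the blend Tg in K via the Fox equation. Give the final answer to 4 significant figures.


1/Tg = w1/Tg1 + w2/Tg2 (in Kelvin)
Tg1 = 225.15 K, Tg2 = 390.15 K
1/Tg = 0.87/225.15 + 0.13/390.15
Tg = 238.2 K


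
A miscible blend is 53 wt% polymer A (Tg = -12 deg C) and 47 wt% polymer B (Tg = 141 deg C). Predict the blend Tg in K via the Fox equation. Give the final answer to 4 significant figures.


1/Tg = w1/Tg1 + w2/Tg2 (in Kelvin)
Tg1 = 261.15 K, Tg2 = 414.15 K
1/Tg = 0.53/261.15 + 0.47/414.15
Tg = 316 K


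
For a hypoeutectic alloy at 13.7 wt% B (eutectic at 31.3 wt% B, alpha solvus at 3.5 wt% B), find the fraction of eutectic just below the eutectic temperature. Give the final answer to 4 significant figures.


f_primary = (C_e - C0) / (C_e - C_alpha_max)
f_primary = (31.3 - 13.7) / (31.3 - 3.5)
f_primary = 0.633094
f_eutectic = 1 - 0.633094 = 0.3669


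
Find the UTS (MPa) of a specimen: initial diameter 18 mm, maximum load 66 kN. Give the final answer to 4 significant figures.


A0 = pi*(d/2)^2 = pi*(18/2)^2 = 254.469 mm^2
UTS = F_max / A0 = 66*1000 / 254.469
UTS = 259.4 MPa


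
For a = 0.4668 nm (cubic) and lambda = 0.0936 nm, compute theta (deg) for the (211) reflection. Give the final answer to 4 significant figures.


d = a / sqrt(h^2+k^2+l^2)
d = 0.4668 / sqrt(6) = 0.19057 nm
lambda = 2*d*sin(theta)  =>  sin(theta) = lambda / (2*d)
sin(theta) = 0.0936 / (2 * 0.19057) = 0.245579
theta = 14.22 deg


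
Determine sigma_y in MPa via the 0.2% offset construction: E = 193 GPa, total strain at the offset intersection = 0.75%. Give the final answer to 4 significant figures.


Offset strain = 0.002
Elastic strain at yield = total_strain - offset = 7.5e-03 - 0.002 = 5.5e-03
sigma_y = E * elastic_strain = 193000 * 5.5e-03
sigma_y = 1062 MPa


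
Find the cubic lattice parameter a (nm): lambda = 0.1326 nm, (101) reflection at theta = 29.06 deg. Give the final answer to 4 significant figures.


d = lambda / (2*sin(theta))
d = 0.1326 / (2*sin(29.06 deg))
d = 0.136497 nm
a = d * sqrt(h^2+k^2+l^2) = 0.136497 * sqrt(2)
a = 0.193 nm


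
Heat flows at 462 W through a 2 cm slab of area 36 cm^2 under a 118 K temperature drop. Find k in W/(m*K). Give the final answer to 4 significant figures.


k = Q*L / (A*dT)
L = 0.02 m, A = 3.6e-03 m^2
k = 462 * 0.02 / (3.6e-03 * 118)
k = 21.75 W/(m*K)


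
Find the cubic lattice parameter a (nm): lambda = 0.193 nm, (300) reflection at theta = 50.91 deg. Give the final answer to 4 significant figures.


d = lambda / (2*sin(theta))
d = 0.193 / (2*sin(50.91 deg))
d = 0.124331 nm
a = d * sqrt(h^2+k^2+l^2) = 0.124331 * sqrt(9)
a = 0.373 nm


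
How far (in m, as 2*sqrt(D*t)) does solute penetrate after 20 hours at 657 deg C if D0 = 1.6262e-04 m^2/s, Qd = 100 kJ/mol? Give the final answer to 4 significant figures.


Step 1: D = D0 * exp(-Qd/(R*T))
T = 930.15 K
D = 1.6262e-04 * exp(-100e3 / (8.314 * 930.15)) = 3.93776e-10 m^2/s
Step 2: L = 2*sqrt(D*t)
t = 20 h = 72000 s
L = 2*sqrt(3.93776e-10 * 72000) = 0.01065 m


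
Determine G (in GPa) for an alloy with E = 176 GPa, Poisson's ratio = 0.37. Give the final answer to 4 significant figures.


G = E / (2*(1+nu))
G = 176 / (2*(1+0.37))
G = 64.23 GPa


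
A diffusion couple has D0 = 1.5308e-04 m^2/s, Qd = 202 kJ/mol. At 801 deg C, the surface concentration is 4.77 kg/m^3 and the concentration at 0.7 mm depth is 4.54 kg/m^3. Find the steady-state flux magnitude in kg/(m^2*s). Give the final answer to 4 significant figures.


Step 1: D = D0 * exp(-Qd/(R*T))
T = 801 + 273.15 = 1074.15 K
D = 1.5308e-04 * exp(-202e3 / (8.314 * 1074.15)) = 2.29902e-14 m^2/s
Step 2: J = D * (C1 - C2) / dx
J = 2.29902e-14 * (4.77 - 4.54) / 7e-04
J = 7.554e-12 kg/(m^2*s)


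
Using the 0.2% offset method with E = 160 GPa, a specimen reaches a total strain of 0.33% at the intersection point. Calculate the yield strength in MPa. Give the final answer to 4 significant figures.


Offset strain = 0.002
Elastic strain at yield = total_strain - offset = 3.3e-03 - 0.002 = 1.3e-03
sigma_y = E * elastic_strain = 160000 * 1.3e-03
sigma_y = 208 MPa


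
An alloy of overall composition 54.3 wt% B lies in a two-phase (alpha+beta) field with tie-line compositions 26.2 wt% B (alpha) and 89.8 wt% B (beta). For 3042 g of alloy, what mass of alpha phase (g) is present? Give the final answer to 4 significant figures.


f_alpha = (C_beta - C0) / (C_beta - C_alpha)
f_alpha = (89.8 - 54.3) / (89.8 - 26.2) = 0.558176
m_alpha = f_alpha * m_total = 0.558176 * 3042 = 1698 g


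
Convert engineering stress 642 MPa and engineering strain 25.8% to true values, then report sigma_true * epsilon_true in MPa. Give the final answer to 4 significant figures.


sigma_true = sigma_eng * (1 + epsilon_eng)
sigma_true = 642 * (1 + 0.258) = 807.636 MPa
epsilon_true = ln(1 + epsilon_eng)
epsilon_true = ln(1 + 0.258) = 0.229523
sigma_true * epsilon_true = 807.636 * 0.229523 = 185.4 MPa


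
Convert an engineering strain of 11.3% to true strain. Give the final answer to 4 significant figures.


epsilon_true = ln(1 + epsilon_eng)
epsilon_true = ln(1 + 0.113)
epsilon_true = 0.1071


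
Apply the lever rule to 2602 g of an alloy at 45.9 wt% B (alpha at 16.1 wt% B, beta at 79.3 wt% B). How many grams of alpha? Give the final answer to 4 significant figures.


f_alpha = (C_beta - C0) / (C_beta - C_alpha)
f_alpha = (79.3 - 45.9) / (79.3 - 16.1) = 0.528481
m_alpha = f_alpha * m_total = 0.528481 * 2602 = 1375 g


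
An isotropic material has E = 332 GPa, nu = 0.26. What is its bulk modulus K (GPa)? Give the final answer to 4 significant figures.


K = E / (3*(1-2*nu))
K = 332 / (3*(1-2*0.26))
K = 230.6 GPa


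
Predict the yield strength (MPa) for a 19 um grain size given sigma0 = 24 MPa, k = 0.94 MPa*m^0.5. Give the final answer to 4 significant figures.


sigma_y = sigma0 + k / sqrt(d)
d = 19 um = 1.9e-05 m
sigma_y = 24 + 0.94 / sqrt(1.9e-05)
sigma_y = 239.7 MPa


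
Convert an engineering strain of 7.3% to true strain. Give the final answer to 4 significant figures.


epsilon_true = ln(1 + epsilon_eng)
epsilon_true = ln(1 + 0.073)
epsilon_true = 0.07046


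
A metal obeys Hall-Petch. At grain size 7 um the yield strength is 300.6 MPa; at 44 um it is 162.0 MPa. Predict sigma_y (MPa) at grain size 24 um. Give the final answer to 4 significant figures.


sigma_y = sigma0 + k / sqrt(d)
1/sqrt(d1) = 1/sqrt(7e-06) = 377.964;  1/sqrt(d2) = 150.756
k = (sigma1 - sigma2) / (1/sqrt(d1) - 1/sqrt(d2)) = (300.6 - 162.0) / (377.964 - 150.756) = 0.610012 MPa*m^0.5
sigma0 = sigma1 - k/sqrt(d1) = 300.6 - 0.610012*377.964 = 70.0373 MPa
sigma_y(d3) = 70.0373 + 0.610012 / sqrt(2.4e-05) = 194.6 MPa


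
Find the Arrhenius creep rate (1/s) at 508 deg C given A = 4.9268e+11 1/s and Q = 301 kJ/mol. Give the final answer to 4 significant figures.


rate = A * exp(-Q / (R*T))
T = 508 + 273.15 = 781.15 K
rate = 4.9268e+11 * exp(-301e3 / (8.314 * 781.15))
rate = 3.667e-09 1/s


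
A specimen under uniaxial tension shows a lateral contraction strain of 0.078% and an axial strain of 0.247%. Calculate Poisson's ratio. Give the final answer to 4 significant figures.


nu = -epsilon_lat / epsilon_axial
Lateral strain is contraction (negative), so using magnitudes:
nu = 0.078 / 0.247
nu = 0.3158


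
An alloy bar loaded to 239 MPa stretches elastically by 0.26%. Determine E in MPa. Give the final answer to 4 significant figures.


E = sigma / epsilon
epsilon = 0.26% = 2.6e-03
E = 239 / 2.6e-03
E = 91920 MPa


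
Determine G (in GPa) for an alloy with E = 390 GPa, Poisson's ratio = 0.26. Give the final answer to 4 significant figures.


G = E / (2*(1+nu))
G = 390 / (2*(1+0.26))
G = 154.8 GPa


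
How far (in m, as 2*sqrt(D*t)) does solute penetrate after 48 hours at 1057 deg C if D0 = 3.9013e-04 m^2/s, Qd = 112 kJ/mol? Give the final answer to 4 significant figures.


Step 1: D = D0 * exp(-Qd/(R*T))
T = 1330.15 K
D = 3.9013e-04 * exp(-112e3 / (8.314 * 1330.15)) = 1.55898e-08 m^2/s
Step 2: L = 2*sqrt(D*t)
t = 48 h = 172800 s
L = 2*sqrt(1.55898e-08 * 172800) = 0.1038 m


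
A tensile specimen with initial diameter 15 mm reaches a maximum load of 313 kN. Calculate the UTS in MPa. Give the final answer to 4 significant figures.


A0 = pi*(d/2)^2 = pi*(15/2)^2 = 176.715 mm^2
UTS = F_max / A0 = 313*1000 / 176.715
UTS = 1771 MPa


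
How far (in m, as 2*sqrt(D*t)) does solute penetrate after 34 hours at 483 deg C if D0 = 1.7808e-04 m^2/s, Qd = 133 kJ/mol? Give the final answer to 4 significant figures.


Step 1: D = D0 * exp(-Qd/(R*T))
T = 756.15 K
D = 1.7808e-04 * exp(-133e3 / (8.314 * 756.15)) = 1.15526e-13 m^2/s
Step 2: L = 2*sqrt(D*t)
t = 34 h = 122400 s
L = 2*sqrt(1.15526e-13 * 122400) = 2.378e-04 m


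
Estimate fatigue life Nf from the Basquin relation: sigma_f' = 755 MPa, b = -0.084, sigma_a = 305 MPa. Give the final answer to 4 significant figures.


sigma_a = sigma_f' * (2*Nf)^b
2*Nf = (sigma_a / sigma_f')^(1/b)
2*Nf = (305 / 755)^(1/-0.084)
2*Nf = 48559.6
Nf = 24280 cycles


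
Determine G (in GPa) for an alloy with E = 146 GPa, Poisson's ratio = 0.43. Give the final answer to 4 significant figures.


G = E / (2*(1+nu))
G = 146 / (2*(1+0.43))
G = 51.05 GPa


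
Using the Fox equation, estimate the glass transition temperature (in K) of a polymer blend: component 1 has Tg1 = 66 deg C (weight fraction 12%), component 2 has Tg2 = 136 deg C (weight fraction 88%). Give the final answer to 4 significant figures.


1/Tg = w1/Tg1 + w2/Tg2 (in Kelvin)
Tg1 = 339.15 K, Tg2 = 409.15 K
1/Tg = 0.12/339.15 + 0.88/409.15
Tg = 399.3 K


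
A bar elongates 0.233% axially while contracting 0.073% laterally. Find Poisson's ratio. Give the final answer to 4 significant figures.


nu = -epsilon_lat / epsilon_axial
Lateral strain is contraction (negative), so using magnitudes:
nu = 0.073 / 0.233
nu = 0.3133


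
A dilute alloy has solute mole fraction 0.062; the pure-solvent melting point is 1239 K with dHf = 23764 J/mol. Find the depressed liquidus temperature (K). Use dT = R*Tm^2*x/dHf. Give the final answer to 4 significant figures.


dT = R*Tm^2*x / dHf
dT = 8.314 * 1239^2 * 0.062 / 23764
dT = 33.2985 K
T_new = 1239 - 33.2985 = 1206 K


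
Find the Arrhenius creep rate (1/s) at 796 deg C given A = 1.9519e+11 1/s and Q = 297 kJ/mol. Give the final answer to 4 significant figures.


rate = A * exp(-Q / (R*T))
T = 796 + 273.15 = 1069.15 K
rate = 1.9519e+11 * exp(-297e3 / (8.314 * 1069.15))
rate = 6.021e-04 1/s


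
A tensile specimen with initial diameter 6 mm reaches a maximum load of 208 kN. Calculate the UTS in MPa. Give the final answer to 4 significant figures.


A0 = pi*(d/2)^2 = pi*(6/2)^2 = 28.2743 mm^2
UTS = F_max / A0 = 208*1000 / 28.2743
UTS = 7356 MPa


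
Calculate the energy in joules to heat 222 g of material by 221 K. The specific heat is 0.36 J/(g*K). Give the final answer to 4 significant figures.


Q = m * cp * dT
Q = 222 * 0.36 * 221
Q = 17660 J


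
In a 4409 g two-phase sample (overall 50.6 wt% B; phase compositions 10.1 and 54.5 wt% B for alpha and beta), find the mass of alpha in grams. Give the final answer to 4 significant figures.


f_alpha = (C_beta - C0) / (C_beta - C_alpha)
f_alpha = (54.5 - 50.6) / (54.5 - 10.1) = 0.0878378
m_alpha = f_alpha * m_total = 0.0878378 * 4409 = 387.3 g


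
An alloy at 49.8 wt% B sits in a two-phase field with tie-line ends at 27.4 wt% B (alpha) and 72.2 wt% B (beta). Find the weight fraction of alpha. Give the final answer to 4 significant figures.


f_alpha = (C_beta - C0) / (C_beta - C_alpha)
f_alpha = (72.2 - 49.8) / (72.2 - 27.4)
f_alpha = 0.5


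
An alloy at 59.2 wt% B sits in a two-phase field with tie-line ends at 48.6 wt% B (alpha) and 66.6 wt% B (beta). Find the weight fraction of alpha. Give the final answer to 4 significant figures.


f_alpha = (C_beta - C0) / (C_beta - C_alpha)
f_alpha = (66.6 - 59.2) / (66.6 - 48.6)
f_alpha = 0.4111


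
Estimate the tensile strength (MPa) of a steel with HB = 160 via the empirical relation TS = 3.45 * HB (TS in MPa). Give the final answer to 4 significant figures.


TS (MPa) = 3.45 * HB
TS = 3.45 * 160
TS = 552 MPa


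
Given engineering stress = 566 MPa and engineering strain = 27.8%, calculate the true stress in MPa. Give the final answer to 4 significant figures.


sigma_true = sigma_eng * (1 + epsilon_eng)
sigma_true = 566 * (1 + 0.278)
sigma_true = 723.3 MPa


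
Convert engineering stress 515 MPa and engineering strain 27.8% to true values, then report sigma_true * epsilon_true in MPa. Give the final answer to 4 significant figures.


sigma_true = sigma_eng * (1 + epsilon_eng)
sigma_true = 515 * (1 + 0.278) = 658.17 MPa
epsilon_true = ln(1 + epsilon_eng)
epsilon_true = ln(1 + 0.278) = 0.245296
sigma_true * epsilon_true = 658.17 * 0.245296 = 161.4 MPa


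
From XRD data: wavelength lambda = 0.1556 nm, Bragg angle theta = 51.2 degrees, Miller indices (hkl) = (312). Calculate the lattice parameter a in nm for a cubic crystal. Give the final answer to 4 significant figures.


d = lambda / (2*sin(theta))
d = 0.1556 / (2*sin(51.2 deg))
d = 0.0998283 nm
a = d * sqrt(h^2+k^2+l^2) = 0.0998283 * sqrt(14)
a = 0.3735 nm


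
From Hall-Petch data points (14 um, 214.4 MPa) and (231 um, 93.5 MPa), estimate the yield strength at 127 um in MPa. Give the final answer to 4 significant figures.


sigma_y = sigma0 + k / sqrt(d)
1/sqrt(d1) = 1/sqrt(1.4e-05) = 267.261;  1/sqrt(d2) = 65.7952
k = (sigma1 - sigma2) / (1/sqrt(d1) - 1/sqrt(d2)) = (214.4 - 93.5) / (267.261 - 65.7952) = 0.600101 MPa*m^0.5
sigma0 = sigma1 - k/sqrt(d1) = 214.4 - 0.600101*267.261 = 54.0163 MPa
sigma_y(d3) = 54.0163 + 0.600101 / sqrt(1.27e-04) = 107.3 MPa


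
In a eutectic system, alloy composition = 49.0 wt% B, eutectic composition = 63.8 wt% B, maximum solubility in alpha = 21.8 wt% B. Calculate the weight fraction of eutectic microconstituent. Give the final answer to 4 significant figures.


f_primary = (C_e - C0) / (C_e - C_alpha_max)
f_primary = (63.8 - 49.0) / (63.8 - 21.8)
f_primary = 0.352381
f_eutectic = 1 - 0.352381 = 0.6476


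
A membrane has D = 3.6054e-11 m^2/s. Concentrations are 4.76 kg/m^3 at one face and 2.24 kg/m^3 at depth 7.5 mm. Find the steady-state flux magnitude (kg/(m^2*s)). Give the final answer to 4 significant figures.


J = -D * (dC/dx) = D * (C1 - C2) / dx
J = 3.6054e-11 * (4.76 - 2.24) / 7.5e-03
J = 1.211e-08 kg/(m^2*s)


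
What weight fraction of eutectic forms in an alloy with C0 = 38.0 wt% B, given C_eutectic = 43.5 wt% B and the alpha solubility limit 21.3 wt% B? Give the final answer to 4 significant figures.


f_primary = (C_e - C0) / (C_e - C_alpha_max)
f_primary = (43.5 - 38.0) / (43.5 - 21.3)
f_primary = 0.247748
f_eutectic = 1 - 0.247748 = 0.7523


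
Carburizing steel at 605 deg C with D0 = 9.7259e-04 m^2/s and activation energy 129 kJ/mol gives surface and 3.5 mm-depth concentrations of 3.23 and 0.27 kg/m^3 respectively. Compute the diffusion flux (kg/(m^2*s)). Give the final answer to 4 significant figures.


Step 1: D = D0 * exp(-Qd/(R*T))
T = 605 + 273.15 = 878.15 K
D = 9.7259e-04 * exp(-129e3 / (8.314 * 878.15)) = 2.06252e-11 m^2/s
Step 2: J = D * (C1 - C2) / dx
J = 2.06252e-11 * (3.23 - 0.27) / 3.5e-03
J = 1.744e-08 kg/(m^2*s)


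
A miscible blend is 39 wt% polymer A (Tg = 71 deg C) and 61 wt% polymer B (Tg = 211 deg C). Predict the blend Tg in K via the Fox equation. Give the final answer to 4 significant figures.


1/Tg = w1/Tg1 + w2/Tg2 (in Kelvin)
Tg1 = 344.15 K, Tg2 = 484.15 K
1/Tg = 0.39/344.15 + 0.61/484.15
Tg = 417.9 K
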